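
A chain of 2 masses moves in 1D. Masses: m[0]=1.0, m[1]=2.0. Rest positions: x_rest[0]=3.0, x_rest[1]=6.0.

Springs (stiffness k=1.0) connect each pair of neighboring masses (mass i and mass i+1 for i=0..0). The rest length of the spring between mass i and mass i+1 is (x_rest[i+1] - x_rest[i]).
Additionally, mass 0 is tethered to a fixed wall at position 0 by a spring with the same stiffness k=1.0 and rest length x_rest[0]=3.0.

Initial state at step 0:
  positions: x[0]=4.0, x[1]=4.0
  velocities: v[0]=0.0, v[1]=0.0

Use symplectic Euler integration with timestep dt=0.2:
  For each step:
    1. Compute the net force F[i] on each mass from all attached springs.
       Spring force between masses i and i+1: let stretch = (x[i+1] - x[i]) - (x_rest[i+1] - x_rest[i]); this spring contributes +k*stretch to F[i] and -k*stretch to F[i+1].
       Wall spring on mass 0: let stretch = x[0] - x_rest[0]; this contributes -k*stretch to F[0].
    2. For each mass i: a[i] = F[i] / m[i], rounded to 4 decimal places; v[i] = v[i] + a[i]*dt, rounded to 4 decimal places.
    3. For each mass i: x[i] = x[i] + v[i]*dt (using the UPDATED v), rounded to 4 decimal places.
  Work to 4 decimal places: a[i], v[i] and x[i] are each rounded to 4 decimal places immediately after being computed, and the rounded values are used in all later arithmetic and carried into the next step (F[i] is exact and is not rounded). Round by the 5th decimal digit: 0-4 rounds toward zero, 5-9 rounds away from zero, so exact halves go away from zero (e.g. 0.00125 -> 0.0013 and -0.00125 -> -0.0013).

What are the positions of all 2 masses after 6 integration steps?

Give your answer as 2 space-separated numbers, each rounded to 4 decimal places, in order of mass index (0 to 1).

Step 0: x=[4.0000 4.0000] v=[0.0000 0.0000]
Step 1: x=[3.8400 4.0600] v=[-0.8000 0.3000]
Step 2: x=[3.5352 4.1756] v=[-1.5240 0.5780]
Step 3: x=[3.1146 4.3384] v=[-2.1030 0.8140]
Step 4: x=[2.6184 4.5367] v=[-2.4812 0.9916]
Step 5: x=[2.0942 4.7567] v=[-2.6212 1.0998]
Step 6: x=[1.5927 4.9834] v=[-2.5075 1.1336]

Answer: 1.5927 4.9834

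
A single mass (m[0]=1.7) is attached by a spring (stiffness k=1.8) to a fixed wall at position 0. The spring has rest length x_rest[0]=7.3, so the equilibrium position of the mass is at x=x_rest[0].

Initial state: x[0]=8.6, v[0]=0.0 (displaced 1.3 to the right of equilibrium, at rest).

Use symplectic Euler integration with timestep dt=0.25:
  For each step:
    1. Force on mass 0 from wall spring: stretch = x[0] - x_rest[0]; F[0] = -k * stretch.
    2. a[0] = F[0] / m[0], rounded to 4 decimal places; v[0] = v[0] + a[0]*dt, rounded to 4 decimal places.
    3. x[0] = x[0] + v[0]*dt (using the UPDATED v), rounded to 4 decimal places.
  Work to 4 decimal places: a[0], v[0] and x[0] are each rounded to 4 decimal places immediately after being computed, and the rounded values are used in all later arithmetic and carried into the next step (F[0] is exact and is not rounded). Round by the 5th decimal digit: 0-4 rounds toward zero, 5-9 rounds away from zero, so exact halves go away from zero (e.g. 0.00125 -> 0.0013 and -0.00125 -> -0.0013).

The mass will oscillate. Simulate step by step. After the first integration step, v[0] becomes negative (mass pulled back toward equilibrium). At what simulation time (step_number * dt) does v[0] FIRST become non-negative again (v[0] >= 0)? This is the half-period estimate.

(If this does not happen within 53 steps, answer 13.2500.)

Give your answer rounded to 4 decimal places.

Answer: 3.2500

Derivation:
Step 0: x=[8.6000] v=[0.0000]
Step 1: x=[8.5140] v=[-0.3441]
Step 2: x=[8.3476] v=[-0.6655]
Step 3: x=[8.1119] v=[-0.9428]
Step 4: x=[7.8225] v=[-1.1577]
Step 5: x=[7.4985] v=[-1.2960]
Step 6: x=[7.1614] v=[-1.3486]
Step 7: x=[6.8334] v=[-1.3119]
Step 8: x=[6.5363] v=[-1.1884]
Step 9: x=[6.2897] v=[-0.9863]
Step 10: x=[6.1100] v=[-0.7189]
Step 11: x=[6.0090] v=[-0.4039]
Step 12: x=[5.9935] v=[-0.0622]
Step 13: x=[6.0644] v=[0.2837]
First v>=0 after going negative at step 13, time=3.2500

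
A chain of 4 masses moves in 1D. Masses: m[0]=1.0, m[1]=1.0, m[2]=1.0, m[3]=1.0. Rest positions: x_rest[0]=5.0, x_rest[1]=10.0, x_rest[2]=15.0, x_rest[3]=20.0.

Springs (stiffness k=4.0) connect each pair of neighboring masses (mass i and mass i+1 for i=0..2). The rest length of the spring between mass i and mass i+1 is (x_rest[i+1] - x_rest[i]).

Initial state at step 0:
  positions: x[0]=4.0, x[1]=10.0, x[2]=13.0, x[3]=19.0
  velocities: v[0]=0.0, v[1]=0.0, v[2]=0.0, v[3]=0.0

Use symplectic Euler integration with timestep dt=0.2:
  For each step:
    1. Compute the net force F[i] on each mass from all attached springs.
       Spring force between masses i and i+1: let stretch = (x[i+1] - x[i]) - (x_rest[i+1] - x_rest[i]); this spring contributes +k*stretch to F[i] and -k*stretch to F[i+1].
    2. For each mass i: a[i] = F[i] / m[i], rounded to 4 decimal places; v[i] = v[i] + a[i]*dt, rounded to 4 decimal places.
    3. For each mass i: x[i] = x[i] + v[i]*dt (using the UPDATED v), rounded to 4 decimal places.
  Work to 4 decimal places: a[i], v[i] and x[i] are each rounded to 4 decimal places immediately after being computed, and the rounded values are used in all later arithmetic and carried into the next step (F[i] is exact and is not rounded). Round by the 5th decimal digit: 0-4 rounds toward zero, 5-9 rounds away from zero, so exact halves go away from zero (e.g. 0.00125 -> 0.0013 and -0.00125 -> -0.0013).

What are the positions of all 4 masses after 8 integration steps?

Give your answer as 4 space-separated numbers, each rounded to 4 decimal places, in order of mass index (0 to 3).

Answer: 3.3151 9.7800 13.2200 19.6849

Derivation:
Step 0: x=[4.0000 10.0000 13.0000 19.0000] v=[0.0000 0.0000 0.0000 0.0000]
Step 1: x=[4.1600 9.5200 13.4800 18.8400] v=[0.8000 -2.4000 2.4000 -0.8000]
Step 2: x=[4.3776 8.8160 14.1840 18.6224] v=[1.0880 -3.5200 3.5200 -1.0880]
Step 3: x=[4.5053 8.2607 14.7393 18.4947] v=[0.6387 -2.7763 2.7763 -0.6387]
Step 4: x=[4.4339 8.1412 14.8588 18.5661] v=[-0.3570 -0.5977 0.5977 0.3570]
Step 5: x=[4.1557 8.5033 14.4967 18.8443] v=[-1.3912 1.8105 -1.8105 1.3912]
Step 6: x=[3.7731 9.1287 13.8713 19.2269] v=[-1.9131 3.1271 -3.1271 1.9131]
Step 7: x=[3.4474 9.6560 13.3440 19.5526] v=[-1.6286 2.6367 -2.6367 1.6286]
Step 8: x=[3.3151 9.7800 13.2200 19.6849] v=[-0.6617 0.6202 -0.6202 0.6617]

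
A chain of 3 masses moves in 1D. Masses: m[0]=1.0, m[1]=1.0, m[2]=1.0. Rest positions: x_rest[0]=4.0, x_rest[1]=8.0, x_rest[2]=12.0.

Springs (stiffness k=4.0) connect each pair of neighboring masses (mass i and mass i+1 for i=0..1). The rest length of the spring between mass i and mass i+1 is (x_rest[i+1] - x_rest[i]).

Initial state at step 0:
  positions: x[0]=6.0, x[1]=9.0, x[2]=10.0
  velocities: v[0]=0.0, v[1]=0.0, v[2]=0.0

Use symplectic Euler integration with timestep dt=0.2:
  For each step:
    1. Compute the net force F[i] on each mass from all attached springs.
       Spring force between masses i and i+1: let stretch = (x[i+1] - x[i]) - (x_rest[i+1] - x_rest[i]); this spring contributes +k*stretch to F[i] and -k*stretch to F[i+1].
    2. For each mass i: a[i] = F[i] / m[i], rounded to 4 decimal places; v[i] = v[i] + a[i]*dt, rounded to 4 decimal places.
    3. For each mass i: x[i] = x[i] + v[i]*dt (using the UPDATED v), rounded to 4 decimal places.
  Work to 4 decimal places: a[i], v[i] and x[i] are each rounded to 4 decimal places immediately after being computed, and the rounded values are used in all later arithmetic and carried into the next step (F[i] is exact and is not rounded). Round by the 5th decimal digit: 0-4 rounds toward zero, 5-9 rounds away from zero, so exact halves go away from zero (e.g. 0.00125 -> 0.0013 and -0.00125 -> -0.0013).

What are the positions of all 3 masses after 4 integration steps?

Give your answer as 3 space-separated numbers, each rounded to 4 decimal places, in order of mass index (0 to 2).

Answer: 4.2004 7.6233 13.1764

Derivation:
Step 0: x=[6.0000 9.0000 10.0000] v=[0.0000 0.0000 0.0000]
Step 1: x=[5.8400 8.6800 10.4800] v=[-0.8000 -1.6000 2.4000]
Step 2: x=[5.4944 8.1936 11.3120] v=[-1.7280 -2.4320 4.1600]
Step 3: x=[4.9407 7.7743 12.2851] v=[-2.7686 -2.0966 4.8653]
Step 4: x=[4.2004 7.6233 13.1764] v=[-3.7017 -0.7548 4.4567]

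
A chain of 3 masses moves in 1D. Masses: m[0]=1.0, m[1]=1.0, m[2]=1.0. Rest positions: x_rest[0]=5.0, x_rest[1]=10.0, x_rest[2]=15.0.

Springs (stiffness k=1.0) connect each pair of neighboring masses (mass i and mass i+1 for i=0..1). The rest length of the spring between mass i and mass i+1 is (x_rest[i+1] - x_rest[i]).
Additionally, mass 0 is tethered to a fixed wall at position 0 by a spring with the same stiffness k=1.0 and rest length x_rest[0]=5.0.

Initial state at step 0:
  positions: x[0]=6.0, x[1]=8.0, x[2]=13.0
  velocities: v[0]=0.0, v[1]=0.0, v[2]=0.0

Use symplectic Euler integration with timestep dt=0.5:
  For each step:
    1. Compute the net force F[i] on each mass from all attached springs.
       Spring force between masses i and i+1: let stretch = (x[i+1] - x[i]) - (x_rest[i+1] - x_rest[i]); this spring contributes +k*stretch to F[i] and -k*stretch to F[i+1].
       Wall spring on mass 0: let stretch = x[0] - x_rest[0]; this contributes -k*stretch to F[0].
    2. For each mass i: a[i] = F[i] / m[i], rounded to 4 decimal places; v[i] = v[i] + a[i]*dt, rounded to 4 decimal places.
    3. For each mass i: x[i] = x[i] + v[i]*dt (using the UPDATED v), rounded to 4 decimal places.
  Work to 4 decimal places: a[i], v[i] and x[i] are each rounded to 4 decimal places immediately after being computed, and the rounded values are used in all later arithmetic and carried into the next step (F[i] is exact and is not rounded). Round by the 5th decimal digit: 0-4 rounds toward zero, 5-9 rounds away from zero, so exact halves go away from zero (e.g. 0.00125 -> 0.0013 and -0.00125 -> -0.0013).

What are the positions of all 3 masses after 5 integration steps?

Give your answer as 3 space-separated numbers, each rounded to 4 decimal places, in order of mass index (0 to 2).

Step 0: x=[6.0000 8.0000 13.0000] v=[0.0000 0.0000 0.0000]
Step 1: x=[5.0000 8.7500 13.0000] v=[-2.0000 1.5000 0.0000]
Step 2: x=[3.6875 9.6250 13.1875] v=[-2.6250 1.7500 0.3750]
Step 3: x=[2.9375 9.9063 13.7344] v=[-1.5000 0.5625 1.0938]
Step 4: x=[3.1954 9.4024 14.5743] v=[0.5157 -1.0079 1.6798]
Step 5: x=[4.2062 8.6397 15.3713] v=[2.0215 -1.5255 1.5939]

Answer: 4.2062 8.6397 15.3713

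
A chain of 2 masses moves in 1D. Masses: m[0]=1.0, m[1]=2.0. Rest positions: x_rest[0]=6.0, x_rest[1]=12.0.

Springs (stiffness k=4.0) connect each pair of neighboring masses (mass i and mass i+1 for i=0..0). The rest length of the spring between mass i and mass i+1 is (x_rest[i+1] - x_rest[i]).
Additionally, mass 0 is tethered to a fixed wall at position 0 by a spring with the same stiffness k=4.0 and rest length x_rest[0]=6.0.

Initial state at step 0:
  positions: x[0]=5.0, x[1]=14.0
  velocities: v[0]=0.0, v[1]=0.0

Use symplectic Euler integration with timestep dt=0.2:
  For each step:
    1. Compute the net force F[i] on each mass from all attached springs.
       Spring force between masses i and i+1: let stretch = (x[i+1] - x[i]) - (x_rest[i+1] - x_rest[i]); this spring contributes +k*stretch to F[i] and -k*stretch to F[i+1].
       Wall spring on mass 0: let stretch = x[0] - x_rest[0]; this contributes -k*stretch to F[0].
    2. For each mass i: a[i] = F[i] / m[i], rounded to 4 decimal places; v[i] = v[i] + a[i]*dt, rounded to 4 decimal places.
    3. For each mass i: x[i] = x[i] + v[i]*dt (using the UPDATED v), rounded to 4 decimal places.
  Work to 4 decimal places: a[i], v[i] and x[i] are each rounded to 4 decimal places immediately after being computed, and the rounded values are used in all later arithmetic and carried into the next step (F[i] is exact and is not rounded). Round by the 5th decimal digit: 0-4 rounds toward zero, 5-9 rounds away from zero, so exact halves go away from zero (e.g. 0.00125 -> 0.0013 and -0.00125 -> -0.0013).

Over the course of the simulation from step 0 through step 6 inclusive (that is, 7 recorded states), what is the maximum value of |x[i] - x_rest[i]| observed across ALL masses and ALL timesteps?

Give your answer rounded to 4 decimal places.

Step 0: x=[5.0000 14.0000] v=[0.0000 0.0000]
Step 1: x=[5.6400 13.7600] v=[3.2000 -1.2000]
Step 2: x=[6.6768 13.3504] v=[5.1840 -2.0480]
Step 3: x=[7.7131 12.8869] v=[5.1814 -2.3174]
Step 4: x=[8.3431 12.4895] v=[3.1500 -1.9869]
Step 5: x=[8.3016 12.2404] v=[-0.2074 -1.2455]
Step 6: x=[7.5621 12.1562] v=[-3.6976 -0.4210]
Max displacement = 2.3431

Answer: 2.3431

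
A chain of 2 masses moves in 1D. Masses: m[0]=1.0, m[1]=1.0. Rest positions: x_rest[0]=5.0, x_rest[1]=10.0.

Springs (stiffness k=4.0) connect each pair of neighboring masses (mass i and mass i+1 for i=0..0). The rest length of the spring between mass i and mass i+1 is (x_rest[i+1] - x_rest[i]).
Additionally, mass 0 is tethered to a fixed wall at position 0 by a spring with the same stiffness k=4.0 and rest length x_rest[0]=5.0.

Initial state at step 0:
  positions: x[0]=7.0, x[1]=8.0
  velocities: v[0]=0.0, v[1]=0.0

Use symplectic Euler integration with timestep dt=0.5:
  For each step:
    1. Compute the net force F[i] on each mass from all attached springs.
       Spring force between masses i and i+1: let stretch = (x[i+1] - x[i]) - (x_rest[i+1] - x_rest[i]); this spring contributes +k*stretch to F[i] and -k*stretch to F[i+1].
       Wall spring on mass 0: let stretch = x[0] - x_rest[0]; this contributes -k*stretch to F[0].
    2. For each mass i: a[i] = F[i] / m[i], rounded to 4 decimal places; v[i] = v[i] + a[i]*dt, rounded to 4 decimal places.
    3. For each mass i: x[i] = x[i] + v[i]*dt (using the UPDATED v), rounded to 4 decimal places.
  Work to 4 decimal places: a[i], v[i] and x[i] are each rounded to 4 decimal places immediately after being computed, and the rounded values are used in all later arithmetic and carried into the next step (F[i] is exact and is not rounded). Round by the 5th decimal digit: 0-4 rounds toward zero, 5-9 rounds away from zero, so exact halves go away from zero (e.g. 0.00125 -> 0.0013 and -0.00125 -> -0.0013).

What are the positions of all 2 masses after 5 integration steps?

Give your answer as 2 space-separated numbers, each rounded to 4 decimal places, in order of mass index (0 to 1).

Step 0: x=[7.0000 8.0000] v=[0.0000 0.0000]
Step 1: x=[1.0000 12.0000] v=[-12.0000 8.0000]
Step 2: x=[5.0000 10.0000] v=[8.0000 -4.0000]
Step 3: x=[9.0000 8.0000] v=[8.0000 -4.0000]
Step 4: x=[3.0000 12.0000] v=[-12.0000 8.0000]
Step 5: x=[3.0000 12.0000] v=[0.0000 0.0000]

Answer: 3.0000 12.0000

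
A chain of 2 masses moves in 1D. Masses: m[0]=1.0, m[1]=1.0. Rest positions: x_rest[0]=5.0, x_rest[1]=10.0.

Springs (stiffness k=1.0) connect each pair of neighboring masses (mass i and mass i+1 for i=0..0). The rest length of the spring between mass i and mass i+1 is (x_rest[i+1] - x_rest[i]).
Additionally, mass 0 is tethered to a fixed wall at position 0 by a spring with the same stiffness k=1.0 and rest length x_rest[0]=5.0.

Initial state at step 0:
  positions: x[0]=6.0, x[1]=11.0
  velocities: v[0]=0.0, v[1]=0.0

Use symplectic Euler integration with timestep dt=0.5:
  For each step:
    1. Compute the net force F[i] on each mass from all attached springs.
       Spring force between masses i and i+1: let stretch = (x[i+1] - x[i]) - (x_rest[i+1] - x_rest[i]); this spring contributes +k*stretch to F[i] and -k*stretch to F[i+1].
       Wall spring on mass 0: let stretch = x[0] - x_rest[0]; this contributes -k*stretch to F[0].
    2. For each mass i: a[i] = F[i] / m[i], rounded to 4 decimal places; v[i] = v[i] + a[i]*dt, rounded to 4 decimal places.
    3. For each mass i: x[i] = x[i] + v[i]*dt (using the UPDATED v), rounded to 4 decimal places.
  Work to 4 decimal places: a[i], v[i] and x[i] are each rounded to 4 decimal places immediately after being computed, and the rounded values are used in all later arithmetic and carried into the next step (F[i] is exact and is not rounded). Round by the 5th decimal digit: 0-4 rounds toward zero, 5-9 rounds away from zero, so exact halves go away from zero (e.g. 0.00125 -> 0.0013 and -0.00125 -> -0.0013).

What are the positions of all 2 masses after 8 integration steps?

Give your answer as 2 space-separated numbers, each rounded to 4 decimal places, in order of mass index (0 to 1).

Answer: 4.5700 8.8317

Derivation:
Step 0: x=[6.0000 11.0000] v=[0.0000 0.0000]
Step 1: x=[5.7500 11.0000] v=[-0.5000 0.0000]
Step 2: x=[5.3750 10.9375] v=[-0.7500 -0.1250]
Step 3: x=[5.0469 10.7344] v=[-0.6563 -0.4063]
Step 4: x=[4.8789 10.3594] v=[-0.3360 -0.7501]
Step 5: x=[4.8613 9.8642] v=[-0.0352 -0.9904]
Step 6: x=[4.8791 9.3683] v=[0.0356 -0.9919]
Step 7: x=[4.7994 9.0001] v=[-0.1594 -0.7365]
Step 8: x=[4.5700 8.8317] v=[-0.4588 -0.3369]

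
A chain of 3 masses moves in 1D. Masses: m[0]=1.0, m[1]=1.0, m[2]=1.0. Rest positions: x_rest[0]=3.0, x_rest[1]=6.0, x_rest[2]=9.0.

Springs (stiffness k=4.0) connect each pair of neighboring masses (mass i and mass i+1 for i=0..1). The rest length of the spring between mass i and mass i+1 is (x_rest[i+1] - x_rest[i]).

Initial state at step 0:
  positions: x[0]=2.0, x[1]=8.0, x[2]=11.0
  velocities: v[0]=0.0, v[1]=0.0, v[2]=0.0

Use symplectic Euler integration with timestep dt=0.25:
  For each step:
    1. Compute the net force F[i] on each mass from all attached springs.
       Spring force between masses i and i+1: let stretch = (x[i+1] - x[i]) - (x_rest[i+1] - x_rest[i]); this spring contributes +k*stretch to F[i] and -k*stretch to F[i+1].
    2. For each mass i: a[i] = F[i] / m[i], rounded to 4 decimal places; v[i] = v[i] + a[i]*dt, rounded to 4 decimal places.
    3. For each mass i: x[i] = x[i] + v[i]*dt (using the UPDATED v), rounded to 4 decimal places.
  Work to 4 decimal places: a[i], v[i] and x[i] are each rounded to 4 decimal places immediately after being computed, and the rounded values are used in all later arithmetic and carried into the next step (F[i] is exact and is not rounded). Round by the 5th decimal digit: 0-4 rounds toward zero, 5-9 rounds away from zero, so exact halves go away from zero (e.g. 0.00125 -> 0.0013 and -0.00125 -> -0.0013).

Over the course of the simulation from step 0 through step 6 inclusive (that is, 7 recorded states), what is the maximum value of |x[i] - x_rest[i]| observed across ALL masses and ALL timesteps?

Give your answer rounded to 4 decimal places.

Step 0: x=[2.0000 8.0000 11.0000] v=[0.0000 0.0000 0.0000]
Step 1: x=[2.7500 7.2500 11.0000] v=[3.0000 -3.0000 0.0000]
Step 2: x=[3.8750 6.3125 10.8125] v=[4.5000 -3.7500 -0.7500]
Step 3: x=[4.8594 5.8906 10.2500] v=[3.9375 -1.6875 -2.2500]
Step 4: x=[5.3516 6.3008 9.3477] v=[1.9687 1.6407 -3.6094]
Step 5: x=[5.3311 7.2354 8.4336] v=[-0.0821 3.7384 -3.6563]
Step 6: x=[5.0367 7.9935 7.9700] v=[-1.1778 3.0323 -1.8545]
Max displacement = 2.3516

Answer: 2.3516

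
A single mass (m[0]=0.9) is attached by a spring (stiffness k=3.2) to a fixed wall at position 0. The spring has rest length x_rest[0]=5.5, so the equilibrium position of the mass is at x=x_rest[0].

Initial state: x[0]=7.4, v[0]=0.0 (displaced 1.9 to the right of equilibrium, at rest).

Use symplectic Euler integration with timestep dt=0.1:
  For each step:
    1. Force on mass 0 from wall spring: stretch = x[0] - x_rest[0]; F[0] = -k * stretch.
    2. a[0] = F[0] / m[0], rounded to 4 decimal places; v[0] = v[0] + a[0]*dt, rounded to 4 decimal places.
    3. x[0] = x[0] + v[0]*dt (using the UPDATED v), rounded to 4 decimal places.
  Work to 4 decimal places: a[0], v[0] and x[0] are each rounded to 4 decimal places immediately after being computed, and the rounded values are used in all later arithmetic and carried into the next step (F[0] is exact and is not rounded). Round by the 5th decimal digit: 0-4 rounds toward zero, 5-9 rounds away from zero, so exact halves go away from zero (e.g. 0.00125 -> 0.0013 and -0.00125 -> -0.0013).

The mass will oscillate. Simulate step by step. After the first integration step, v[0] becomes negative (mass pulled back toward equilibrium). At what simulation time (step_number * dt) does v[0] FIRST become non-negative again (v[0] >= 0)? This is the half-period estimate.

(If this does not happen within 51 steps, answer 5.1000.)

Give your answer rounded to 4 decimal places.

Answer: 1.7000

Derivation:
Step 0: x=[7.4000] v=[0.0000]
Step 1: x=[7.3324] v=[-0.6756]
Step 2: x=[7.1997] v=[-1.3271]
Step 3: x=[7.0066] v=[-1.9314]
Step 4: x=[6.7599] v=[-2.4671]
Step 5: x=[6.4684] v=[-2.9151]
Step 6: x=[6.1425] v=[-3.2594]
Step 7: x=[5.7937] v=[-3.4878]
Step 8: x=[5.4345] v=[-3.5922]
Step 9: x=[5.0776] v=[-3.5689]
Step 10: x=[4.7357] v=[-3.4187]
Step 11: x=[4.4210] v=[-3.1470]
Step 12: x=[4.1447] v=[-2.7634]
Step 13: x=[3.9166] v=[-2.2815]
Step 14: x=[3.7448] v=[-1.7185]
Step 15: x=[3.6354] v=[-1.0944]
Step 16: x=[3.5923] v=[-0.4314]
Step 17: x=[3.6170] v=[0.2469]
First v>=0 after going negative at step 17, time=1.7000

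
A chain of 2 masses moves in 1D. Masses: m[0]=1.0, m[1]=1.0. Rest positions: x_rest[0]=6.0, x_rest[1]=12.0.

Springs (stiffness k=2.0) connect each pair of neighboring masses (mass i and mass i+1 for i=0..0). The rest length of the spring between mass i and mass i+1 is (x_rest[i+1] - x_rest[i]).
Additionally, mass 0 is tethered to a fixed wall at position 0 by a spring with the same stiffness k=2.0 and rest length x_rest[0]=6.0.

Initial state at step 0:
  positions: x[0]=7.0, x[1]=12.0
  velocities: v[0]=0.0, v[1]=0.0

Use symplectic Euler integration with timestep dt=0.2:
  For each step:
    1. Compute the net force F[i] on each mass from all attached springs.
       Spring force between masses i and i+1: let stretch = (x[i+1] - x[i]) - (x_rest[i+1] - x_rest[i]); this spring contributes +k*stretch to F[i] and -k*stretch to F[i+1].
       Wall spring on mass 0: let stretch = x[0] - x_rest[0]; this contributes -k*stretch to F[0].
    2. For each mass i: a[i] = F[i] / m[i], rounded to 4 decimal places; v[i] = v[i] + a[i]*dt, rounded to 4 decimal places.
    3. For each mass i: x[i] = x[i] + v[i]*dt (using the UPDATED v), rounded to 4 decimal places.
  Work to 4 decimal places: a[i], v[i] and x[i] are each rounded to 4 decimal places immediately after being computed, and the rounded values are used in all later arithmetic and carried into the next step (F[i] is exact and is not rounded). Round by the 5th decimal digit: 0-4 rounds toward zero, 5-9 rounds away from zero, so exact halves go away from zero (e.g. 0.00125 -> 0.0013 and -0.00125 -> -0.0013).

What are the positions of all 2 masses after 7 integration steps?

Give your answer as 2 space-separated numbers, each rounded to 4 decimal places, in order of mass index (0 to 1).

Answer: 5.3655 12.5504

Derivation:
Step 0: x=[7.0000 12.0000] v=[0.0000 0.0000]
Step 1: x=[6.8400 12.0800] v=[-0.8000 0.4000]
Step 2: x=[6.5520 12.2208] v=[-1.4400 0.7040]
Step 3: x=[6.1933 12.3881] v=[-1.7933 0.8365]
Step 4: x=[5.8348 12.5398] v=[-1.7927 0.7586]
Step 5: x=[5.5459 12.6351] v=[-1.4446 0.4766]
Step 6: x=[5.3804 12.6433] v=[-0.8273 0.0409]
Step 7: x=[5.3655 12.5504] v=[-0.0743 -0.4643]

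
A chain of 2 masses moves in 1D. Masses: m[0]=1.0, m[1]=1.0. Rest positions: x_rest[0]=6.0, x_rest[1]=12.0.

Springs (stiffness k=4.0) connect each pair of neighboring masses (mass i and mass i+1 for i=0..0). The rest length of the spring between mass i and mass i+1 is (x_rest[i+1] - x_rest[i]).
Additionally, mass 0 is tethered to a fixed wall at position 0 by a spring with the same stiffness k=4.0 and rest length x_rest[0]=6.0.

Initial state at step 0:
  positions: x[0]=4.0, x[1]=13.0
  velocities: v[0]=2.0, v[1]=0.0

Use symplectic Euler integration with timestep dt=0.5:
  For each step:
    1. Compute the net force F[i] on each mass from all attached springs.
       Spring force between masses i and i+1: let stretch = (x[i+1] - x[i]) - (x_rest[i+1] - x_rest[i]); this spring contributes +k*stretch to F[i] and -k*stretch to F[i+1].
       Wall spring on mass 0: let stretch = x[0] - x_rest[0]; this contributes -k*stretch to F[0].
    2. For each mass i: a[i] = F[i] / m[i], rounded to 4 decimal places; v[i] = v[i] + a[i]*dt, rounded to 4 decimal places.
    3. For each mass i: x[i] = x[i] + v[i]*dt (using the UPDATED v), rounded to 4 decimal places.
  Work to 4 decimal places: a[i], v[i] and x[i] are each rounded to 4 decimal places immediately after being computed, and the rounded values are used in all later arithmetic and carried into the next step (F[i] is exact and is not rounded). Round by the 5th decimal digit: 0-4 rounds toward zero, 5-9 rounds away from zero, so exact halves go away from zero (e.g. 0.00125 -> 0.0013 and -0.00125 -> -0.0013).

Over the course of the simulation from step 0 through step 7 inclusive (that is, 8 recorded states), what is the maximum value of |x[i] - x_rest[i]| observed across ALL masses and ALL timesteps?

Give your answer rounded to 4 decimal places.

Answer: 4.0000

Derivation:
Step 0: x=[4.0000 13.0000] v=[2.0000 0.0000]
Step 1: x=[10.0000 10.0000] v=[12.0000 -6.0000]
Step 2: x=[6.0000 13.0000] v=[-8.0000 6.0000]
Step 3: x=[3.0000 15.0000] v=[-6.0000 4.0000]
Step 4: x=[9.0000 11.0000] v=[12.0000 -8.0000]
Step 5: x=[8.0000 11.0000] v=[-2.0000 0.0000]
Step 6: x=[2.0000 14.0000] v=[-12.0000 6.0000]
Step 7: x=[6.0000 11.0000] v=[8.0000 -6.0000]
Max displacement = 4.0000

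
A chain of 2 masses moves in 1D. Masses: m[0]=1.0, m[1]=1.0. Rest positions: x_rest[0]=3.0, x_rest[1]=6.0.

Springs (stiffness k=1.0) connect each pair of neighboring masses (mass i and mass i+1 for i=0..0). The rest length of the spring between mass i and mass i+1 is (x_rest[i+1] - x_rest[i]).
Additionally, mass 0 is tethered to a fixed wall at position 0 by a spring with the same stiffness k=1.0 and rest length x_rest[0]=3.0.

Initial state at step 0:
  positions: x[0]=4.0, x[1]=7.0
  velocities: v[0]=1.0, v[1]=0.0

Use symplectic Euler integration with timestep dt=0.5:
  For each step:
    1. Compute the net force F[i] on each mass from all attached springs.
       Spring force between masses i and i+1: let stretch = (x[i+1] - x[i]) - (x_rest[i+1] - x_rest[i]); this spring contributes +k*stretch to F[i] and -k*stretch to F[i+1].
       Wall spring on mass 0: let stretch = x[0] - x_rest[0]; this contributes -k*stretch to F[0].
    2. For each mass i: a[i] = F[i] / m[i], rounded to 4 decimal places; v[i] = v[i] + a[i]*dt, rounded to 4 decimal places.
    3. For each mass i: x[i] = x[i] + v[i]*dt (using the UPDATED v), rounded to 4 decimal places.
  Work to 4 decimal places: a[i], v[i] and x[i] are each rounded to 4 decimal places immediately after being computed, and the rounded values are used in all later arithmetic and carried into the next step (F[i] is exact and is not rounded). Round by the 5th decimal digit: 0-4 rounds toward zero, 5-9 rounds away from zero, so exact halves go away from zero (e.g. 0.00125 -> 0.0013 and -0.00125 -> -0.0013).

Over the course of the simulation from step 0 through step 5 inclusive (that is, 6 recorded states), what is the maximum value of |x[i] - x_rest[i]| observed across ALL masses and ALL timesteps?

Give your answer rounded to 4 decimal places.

Step 0: x=[4.0000 7.0000] v=[1.0000 0.0000]
Step 1: x=[4.2500 7.0000] v=[0.5000 0.0000]
Step 2: x=[4.1250 7.0625] v=[-0.2500 0.1250]
Step 3: x=[3.7031 7.1407] v=[-0.8438 0.1563]
Step 4: x=[3.2148 7.1095] v=[-0.9766 -0.0625]
Step 5: x=[2.8965 6.8546] v=[-0.6367 -0.5099]
Max displacement = 1.2500

Answer: 1.2500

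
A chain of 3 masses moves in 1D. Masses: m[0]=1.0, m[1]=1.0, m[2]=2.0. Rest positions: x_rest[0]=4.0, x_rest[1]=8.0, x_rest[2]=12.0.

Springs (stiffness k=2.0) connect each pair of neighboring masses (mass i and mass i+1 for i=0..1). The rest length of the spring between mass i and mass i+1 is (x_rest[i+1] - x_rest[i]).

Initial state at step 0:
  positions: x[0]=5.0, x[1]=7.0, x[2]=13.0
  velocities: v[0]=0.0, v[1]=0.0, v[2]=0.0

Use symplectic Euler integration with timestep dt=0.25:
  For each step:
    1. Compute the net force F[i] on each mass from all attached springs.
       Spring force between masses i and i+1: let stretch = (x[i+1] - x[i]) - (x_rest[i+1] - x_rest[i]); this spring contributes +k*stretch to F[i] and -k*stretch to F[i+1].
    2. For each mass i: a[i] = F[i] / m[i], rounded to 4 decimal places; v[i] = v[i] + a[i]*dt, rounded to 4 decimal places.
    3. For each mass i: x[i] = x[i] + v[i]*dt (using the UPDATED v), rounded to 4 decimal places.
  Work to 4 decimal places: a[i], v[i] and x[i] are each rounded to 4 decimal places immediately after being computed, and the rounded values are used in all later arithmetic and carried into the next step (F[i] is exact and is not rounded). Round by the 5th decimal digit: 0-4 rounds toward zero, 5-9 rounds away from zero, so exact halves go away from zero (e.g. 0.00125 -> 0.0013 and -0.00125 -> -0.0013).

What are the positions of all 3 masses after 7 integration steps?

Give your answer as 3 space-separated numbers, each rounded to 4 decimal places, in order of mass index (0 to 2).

Step 0: x=[5.0000 7.0000 13.0000] v=[0.0000 0.0000 0.0000]
Step 1: x=[4.7500 7.5000 12.8750] v=[-1.0000 2.0000 -0.5000]
Step 2: x=[4.3438 8.3281 12.6641] v=[-1.6250 3.3125 -0.8438]
Step 3: x=[3.9356 9.2002 12.4322] v=[-1.6329 3.4884 -0.9278]
Step 4: x=[3.6855 9.8182 12.2483] v=[-1.0006 2.4721 -0.7358]
Step 5: x=[3.7020 9.9734 12.1625] v=[0.0658 0.6208 -0.3433]
Step 6: x=[4.0024 9.6183 12.1899] v=[1.2015 -1.4204 0.1094]
Step 7: x=[4.5048 8.8827 12.3065] v=[2.0095 -2.9426 0.4665]

Answer: 4.5048 8.8827 12.3065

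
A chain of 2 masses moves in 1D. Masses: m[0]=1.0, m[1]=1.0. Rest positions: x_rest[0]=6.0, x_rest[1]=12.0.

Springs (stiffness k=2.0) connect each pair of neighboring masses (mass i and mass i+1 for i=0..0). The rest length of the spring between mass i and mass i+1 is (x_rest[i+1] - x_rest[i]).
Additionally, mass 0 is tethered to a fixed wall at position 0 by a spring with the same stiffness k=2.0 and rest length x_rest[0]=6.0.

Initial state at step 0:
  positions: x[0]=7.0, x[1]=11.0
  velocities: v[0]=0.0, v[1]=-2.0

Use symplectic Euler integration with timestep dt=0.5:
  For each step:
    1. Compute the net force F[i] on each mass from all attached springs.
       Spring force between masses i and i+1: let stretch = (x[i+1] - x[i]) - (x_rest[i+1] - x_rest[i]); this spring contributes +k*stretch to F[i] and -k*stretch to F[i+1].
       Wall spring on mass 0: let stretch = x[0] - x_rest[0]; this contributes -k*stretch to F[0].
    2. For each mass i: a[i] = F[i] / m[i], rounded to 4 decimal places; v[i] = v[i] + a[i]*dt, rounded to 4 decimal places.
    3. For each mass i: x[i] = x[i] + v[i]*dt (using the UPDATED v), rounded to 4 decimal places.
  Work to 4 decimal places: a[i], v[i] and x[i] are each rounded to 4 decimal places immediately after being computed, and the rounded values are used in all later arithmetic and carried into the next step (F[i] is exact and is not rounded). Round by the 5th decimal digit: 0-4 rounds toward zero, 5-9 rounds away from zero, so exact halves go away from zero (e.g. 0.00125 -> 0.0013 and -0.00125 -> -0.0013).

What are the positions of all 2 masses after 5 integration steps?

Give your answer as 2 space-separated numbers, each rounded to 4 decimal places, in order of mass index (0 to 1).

Step 0: x=[7.0000 11.0000] v=[0.0000 -2.0000]
Step 1: x=[5.5000 11.0000] v=[-3.0000 0.0000]
Step 2: x=[4.0000 11.2500] v=[-3.0000 0.5000]
Step 3: x=[4.1250 10.8750] v=[0.2500 -0.7500]
Step 4: x=[5.5625 10.1250] v=[2.8750 -1.5000]
Step 5: x=[6.5000 10.0938] v=[1.8750 -0.0625]

Answer: 6.5000 10.0938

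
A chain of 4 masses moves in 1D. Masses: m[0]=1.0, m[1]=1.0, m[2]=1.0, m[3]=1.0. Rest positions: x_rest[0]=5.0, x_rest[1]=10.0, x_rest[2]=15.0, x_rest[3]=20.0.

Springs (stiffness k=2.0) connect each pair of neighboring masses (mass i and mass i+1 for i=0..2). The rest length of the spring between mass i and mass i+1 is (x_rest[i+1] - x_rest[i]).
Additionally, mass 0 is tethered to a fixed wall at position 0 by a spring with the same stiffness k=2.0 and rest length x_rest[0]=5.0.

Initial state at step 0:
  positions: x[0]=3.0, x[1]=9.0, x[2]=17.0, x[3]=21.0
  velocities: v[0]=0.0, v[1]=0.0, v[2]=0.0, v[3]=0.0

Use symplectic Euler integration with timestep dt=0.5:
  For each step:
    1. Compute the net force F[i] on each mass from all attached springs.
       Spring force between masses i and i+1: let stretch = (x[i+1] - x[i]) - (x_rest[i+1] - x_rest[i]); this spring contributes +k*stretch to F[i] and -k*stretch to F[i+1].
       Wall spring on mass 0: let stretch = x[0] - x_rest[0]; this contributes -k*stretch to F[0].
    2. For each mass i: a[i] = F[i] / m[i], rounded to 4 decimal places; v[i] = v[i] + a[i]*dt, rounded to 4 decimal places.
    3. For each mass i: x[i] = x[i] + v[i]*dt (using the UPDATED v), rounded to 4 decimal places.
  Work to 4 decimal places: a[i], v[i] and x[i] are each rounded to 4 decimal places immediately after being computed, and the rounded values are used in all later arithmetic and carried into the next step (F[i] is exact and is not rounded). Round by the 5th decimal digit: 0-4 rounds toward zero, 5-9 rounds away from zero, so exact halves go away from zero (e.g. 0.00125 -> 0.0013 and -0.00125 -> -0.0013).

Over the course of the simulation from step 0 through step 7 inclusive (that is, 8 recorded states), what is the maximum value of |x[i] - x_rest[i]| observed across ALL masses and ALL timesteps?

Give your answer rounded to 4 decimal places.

Answer: 2.3750

Derivation:
Step 0: x=[3.0000 9.0000 17.0000 21.0000] v=[0.0000 0.0000 0.0000 0.0000]
Step 1: x=[4.5000 10.0000 15.0000 21.5000] v=[3.0000 2.0000 -4.0000 1.0000]
Step 2: x=[6.5000 10.7500 13.7500 21.2500] v=[4.0000 1.5000 -2.5000 -0.5000]
Step 3: x=[7.3750 10.8750 14.7500 19.7500] v=[1.7500 0.2500 2.0000 -3.0000]
Step 4: x=[6.3125 11.1875 16.3125 18.2500] v=[-2.1250 0.6250 3.1250 -3.0000]
Step 5: x=[4.5313 11.6250 16.2813 18.2813] v=[-3.5625 0.8750 -0.0625 0.0625]
Step 6: x=[4.0313 10.8438 14.9219 19.8126] v=[-1.0001 -1.5624 -2.7188 3.0625]
Step 7: x=[4.9219 8.6954 13.9688 21.3985] v=[1.7811 -4.2968 -1.9062 3.1718]
Max displacement = 2.3750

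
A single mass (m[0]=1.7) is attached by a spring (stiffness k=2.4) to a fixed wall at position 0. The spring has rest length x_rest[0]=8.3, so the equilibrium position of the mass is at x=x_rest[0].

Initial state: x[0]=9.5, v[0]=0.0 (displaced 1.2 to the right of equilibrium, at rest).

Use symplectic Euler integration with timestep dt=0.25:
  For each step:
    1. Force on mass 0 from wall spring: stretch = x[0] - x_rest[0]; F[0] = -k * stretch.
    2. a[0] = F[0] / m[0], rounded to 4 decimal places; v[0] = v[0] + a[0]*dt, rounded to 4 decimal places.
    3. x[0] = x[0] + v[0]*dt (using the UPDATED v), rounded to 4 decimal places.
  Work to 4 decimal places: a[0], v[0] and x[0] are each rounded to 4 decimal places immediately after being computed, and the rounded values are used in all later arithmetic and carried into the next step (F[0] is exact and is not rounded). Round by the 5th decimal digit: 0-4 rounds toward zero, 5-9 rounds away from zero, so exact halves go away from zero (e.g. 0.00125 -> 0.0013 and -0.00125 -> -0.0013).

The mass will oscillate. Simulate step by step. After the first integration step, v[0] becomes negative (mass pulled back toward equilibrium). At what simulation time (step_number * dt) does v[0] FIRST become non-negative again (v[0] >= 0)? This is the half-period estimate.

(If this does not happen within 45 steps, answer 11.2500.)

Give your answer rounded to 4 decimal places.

Answer: 2.7500

Derivation:
Step 0: x=[9.5000] v=[0.0000]
Step 1: x=[9.3941] v=[-0.4235]
Step 2: x=[9.1917] v=[-0.8097]
Step 3: x=[8.9106] v=[-1.1244]
Step 4: x=[8.5756] v=[-1.3399]
Step 5: x=[8.2163] v=[-1.4372]
Step 6: x=[7.8644] v=[-1.4077]
Step 7: x=[7.5509] v=[-1.2540]
Step 8: x=[7.3035] v=[-0.9896]
Step 9: x=[7.1440] v=[-0.6379]
Step 10: x=[7.0865] v=[-0.2299]
Step 11: x=[7.1361] v=[0.1984]
First v>=0 after going negative at step 11, time=2.7500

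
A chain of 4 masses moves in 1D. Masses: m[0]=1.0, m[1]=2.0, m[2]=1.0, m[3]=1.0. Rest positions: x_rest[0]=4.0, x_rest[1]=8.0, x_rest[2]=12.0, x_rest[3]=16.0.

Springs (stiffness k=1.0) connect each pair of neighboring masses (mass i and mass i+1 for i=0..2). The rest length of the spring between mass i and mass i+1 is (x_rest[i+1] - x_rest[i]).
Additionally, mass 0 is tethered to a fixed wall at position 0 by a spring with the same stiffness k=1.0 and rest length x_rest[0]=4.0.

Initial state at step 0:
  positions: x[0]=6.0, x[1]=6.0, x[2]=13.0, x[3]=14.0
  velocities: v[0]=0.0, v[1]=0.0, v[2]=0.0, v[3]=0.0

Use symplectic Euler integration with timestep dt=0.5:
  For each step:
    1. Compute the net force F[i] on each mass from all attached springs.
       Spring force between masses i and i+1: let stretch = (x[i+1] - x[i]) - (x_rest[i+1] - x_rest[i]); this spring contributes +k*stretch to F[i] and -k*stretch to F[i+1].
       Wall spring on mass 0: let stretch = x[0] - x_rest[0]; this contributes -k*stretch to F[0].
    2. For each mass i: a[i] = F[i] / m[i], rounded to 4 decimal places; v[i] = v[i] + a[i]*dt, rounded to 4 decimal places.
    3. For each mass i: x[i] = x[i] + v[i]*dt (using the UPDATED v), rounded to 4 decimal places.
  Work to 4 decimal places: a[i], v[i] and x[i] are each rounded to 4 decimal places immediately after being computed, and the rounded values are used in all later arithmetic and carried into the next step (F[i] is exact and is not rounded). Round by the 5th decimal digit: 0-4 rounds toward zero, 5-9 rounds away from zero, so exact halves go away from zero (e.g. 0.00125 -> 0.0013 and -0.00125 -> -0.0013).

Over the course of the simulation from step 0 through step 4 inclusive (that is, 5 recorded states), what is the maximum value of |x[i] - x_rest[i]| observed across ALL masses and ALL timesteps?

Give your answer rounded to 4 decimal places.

Answer: 3.0859

Derivation:
Step 0: x=[6.0000 6.0000 13.0000 14.0000] v=[0.0000 0.0000 0.0000 0.0000]
Step 1: x=[4.5000 6.8750 11.5000 14.7500] v=[-3.0000 1.7500 -3.0000 1.5000]
Step 2: x=[2.4688 8.0313 9.6563 15.6875] v=[-4.0625 2.3125 -3.6875 1.8750]
Step 3: x=[1.2110 8.6954 8.9141 16.1172] v=[-2.5157 1.3281 -1.4844 0.8594]
Step 4: x=[1.5215 8.4512 9.9180 15.7461] v=[0.6210 -0.4884 2.0078 -0.7422]
Max displacement = 3.0859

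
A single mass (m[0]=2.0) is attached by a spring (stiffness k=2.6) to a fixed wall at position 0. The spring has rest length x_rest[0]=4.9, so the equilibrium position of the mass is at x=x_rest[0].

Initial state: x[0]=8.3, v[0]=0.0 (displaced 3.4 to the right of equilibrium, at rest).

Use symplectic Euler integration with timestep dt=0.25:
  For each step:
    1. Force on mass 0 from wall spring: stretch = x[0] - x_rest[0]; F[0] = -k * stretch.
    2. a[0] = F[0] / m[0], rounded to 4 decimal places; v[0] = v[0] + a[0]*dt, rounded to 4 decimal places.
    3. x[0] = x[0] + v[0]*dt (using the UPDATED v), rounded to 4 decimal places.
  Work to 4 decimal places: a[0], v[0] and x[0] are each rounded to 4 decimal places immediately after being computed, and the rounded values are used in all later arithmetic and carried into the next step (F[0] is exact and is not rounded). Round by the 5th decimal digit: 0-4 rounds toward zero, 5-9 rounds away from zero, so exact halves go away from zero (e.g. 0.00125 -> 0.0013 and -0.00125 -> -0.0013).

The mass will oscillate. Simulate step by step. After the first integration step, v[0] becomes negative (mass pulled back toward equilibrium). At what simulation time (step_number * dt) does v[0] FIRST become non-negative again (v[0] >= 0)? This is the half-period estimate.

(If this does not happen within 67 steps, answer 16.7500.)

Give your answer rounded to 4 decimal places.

Step 0: x=[8.3000] v=[0.0000]
Step 1: x=[8.0238] v=[-1.1050]
Step 2: x=[7.4938] v=[-2.1202]
Step 3: x=[6.7530] v=[-2.9632]
Step 4: x=[5.8617] v=[-3.5654]
Step 5: x=[4.8922] v=[-3.8780]
Step 6: x=[3.9233] v=[-3.8755]
Step 7: x=[3.0338] v=[-3.5581]
Step 8: x=[2.2959] v=[-2.9516]
Step 9: x=[1.7696] v=[-2.1053]
Step 10: x=[1.4976] v=[-1.0879]
Step 11: x=[1.5021] v=[0.0179]
First v>=0 after going negative at step 11, time=2.7500

Answer: 2.7500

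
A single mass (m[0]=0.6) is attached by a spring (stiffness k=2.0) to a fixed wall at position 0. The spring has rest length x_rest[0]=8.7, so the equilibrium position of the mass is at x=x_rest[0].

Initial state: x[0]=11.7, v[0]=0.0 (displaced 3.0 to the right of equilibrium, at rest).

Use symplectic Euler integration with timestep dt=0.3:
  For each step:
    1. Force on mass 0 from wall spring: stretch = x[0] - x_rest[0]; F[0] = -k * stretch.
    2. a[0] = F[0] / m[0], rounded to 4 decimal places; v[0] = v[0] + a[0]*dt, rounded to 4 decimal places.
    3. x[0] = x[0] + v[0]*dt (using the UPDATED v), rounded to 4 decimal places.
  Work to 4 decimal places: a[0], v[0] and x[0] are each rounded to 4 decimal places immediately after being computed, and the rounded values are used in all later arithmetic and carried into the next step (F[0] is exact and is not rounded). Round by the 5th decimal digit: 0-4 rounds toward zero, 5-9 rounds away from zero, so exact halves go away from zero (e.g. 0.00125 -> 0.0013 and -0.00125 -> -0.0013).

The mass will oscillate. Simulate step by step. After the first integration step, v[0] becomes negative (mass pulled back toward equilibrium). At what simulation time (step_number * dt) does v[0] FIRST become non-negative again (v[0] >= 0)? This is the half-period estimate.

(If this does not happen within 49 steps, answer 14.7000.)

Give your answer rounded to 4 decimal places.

Answer: 1.8000

Derivation:
Step 0: x=[11.7000] v=[0.0000]
Step 1: x=[10.8000] v=[-3.0000]
Step 2: x=[9.2700] v=[-5.1000]
Step 3: x=[7.5690] v=[-5.6700]
Step 4: x=[6.2073] v=[-4.5390]
Step 5: x=[5.5934] v=[-2.0463]
Step 6: x=[5.9115] v=[1.0603]
First v>=0 after going negative at step 6, time=1.8000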